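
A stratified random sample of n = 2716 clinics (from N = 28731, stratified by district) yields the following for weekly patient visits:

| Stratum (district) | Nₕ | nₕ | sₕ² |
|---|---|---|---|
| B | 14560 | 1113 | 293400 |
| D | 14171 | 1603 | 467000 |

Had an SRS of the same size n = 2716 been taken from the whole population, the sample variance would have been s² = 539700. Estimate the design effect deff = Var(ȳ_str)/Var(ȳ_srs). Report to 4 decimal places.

0.6968

Var(ȳ_str) = Σ Wₕ²(1−fₕ)sₕ²/nₕ with Wₕ = Nₕ/28731:
  B: (14560/28731)²·(1−1113/14560)·293400/1113 = 62.524502
  D: (14171/28731)²·(1−1603/14171)·467000/1603 = 62.856261
  → Var(ȳ_str) = 125.38076.
Var(ȳ_srs) = (1 − 2716/28731)·539700/2716 = 179.92675.
deff = 125.38076 / 179.92675 = 0.6968.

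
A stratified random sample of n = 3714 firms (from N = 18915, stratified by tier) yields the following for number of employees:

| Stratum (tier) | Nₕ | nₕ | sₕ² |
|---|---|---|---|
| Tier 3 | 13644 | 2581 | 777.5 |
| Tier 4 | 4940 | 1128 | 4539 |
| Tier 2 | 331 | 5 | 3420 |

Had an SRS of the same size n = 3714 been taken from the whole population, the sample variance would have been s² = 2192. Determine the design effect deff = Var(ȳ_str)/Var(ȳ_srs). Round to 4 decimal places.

1.1494

Var(ȳ_str) = Σ Wₕ²(1−fₕ)sₕ²/nₕ with Wₕ = Nₕ/18915:
  Tier 3: (13644/18915)²·(1−2581/13644)·777.5/2581 = 0.12709086
  Tier 4: (4940/18915)²·(1−1128/4940)·4539/1128 = 0.21179623
  Tier 2: (331/18915)²·(1−5/331)·3420/5 = 0.20629514
  → Var(ȳ_str) = 0.54518223.
Var(ȳ_srs) = (1 − 3714/18915)·2192/3714 = 0.47431238.
deff = 0.54518223 / 0.47431238 = 1.1494.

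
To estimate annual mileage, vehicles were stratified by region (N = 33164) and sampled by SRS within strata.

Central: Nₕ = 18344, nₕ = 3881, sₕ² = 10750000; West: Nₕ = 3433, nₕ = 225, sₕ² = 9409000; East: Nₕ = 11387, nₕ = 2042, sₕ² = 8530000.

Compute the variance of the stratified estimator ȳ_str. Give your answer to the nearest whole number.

Var(ȳ_str) = Σₕ Wₕ²(1 − fₕ)sₕ²/nₕ with Wₕ = Nₕ/N, N = 33164.
Central: Wₕ = 0.55312990; term = 0.55312990²·(1 − 0.21156782)·10750000/3881 = 668.16456.
West: Wₕ = 0.10351586; term = 0.10351586²·(1 − 0.06554034)·9409000/225 = 418.73118.
East: Wₕ = 0.34335424; term = 0.34335424²·(1 − 0.17932730)·8530000/2042 = 404.15514.
Sum = 1491.0509.

1491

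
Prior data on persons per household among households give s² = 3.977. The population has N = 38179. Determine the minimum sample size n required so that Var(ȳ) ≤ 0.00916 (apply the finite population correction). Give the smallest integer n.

Without fpc, n₀ = s²/D = 3.977/0.00916 = 434.1703.
With fpc, (1 − n/N)·s²/n ≤ D requires n ≥ n₀/(1 + n₀/N) = 434.1703/(1 + 434.1703/38179) = 429.2884.
Rounding up, n = 430.

430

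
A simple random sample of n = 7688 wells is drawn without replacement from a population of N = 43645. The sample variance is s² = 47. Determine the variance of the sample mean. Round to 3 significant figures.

0.00504

Under SRS without replacement, Var(ȳ) = (1 − f)·s²/n with f = n/N = 7688/43645 = 0.17614847.
Var(ȳ) = (1 − 0.17614847)·47/7688 = 0.82385153·0.0061134235 = 0.0050365533.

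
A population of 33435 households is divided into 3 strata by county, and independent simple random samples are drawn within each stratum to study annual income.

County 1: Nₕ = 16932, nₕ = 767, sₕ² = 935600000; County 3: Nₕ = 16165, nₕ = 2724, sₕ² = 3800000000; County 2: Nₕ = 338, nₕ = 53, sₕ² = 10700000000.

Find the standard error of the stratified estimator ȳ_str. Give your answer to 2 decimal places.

766.28

Var(ȳ_str) = Σₕ Wₕ²(1 − fₕ)sₕ²/nₕ with Wₕ = Nₕ/N, N = 33435.
County 1: Wₕ = 0.50641543; term = 0.50641543²·(1 − 0.04529884)·935600000/767 = 298659.38.
County 3: Wₕ = 0.48347540; term = 0.48347540²·(1 − 0.16851222)·3800000000/2724 = 271132.22.
County 2: Wₕ = 0.01010917; term = 0.01010917²·(1 − 0.15680473)·10700000000/53 = 17396.698.
Sum = 587188.3.
SE = √(587188.3) = 766.28.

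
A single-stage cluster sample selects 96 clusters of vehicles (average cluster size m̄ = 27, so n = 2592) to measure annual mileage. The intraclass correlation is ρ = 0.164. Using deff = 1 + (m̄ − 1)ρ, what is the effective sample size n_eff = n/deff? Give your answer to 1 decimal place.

492.4

deff = 1 + (27 − 1)·0.164 = 1 + 4.264 = 5.264.
n_eff = 2592 / 5.264 = 492.4.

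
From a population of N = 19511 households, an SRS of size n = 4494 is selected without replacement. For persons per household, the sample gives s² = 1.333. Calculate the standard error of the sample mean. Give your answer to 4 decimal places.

Under SRS without replacement, Var(ȳ) = (1 − f)·s²/n with f = n/N = 4494/19511 = 0.23033161.
Var(ȳ) = (1 − 0.23033161)·1.333/4494 = 0.76966839·2.9661771 × 10^-4 = 2.2829728 × 10^-4.
SE(ȳ) = √(2.2829728 × 10^-4) = 0.0151.

0.0151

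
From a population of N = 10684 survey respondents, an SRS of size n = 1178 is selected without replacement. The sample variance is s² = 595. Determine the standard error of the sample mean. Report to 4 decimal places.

0.6704

Under SRS without replacement, Var(ȳ) = (1 − f)·s²/n with f = n/N = 1178/10684 = 0.11025833.
Var(ȳ) = (1 − 0.11025833)·595/1178 = 0.88974167·0.50509338 = 0.44940263.
SE(ȳ) = √(0.44940263) = 0.6704.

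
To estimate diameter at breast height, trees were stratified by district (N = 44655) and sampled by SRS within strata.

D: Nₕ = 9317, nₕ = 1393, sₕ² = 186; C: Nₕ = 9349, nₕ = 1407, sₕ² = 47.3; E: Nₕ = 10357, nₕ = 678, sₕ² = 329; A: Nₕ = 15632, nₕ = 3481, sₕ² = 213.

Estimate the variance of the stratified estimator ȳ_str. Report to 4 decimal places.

Var(ȳ_str) = Σₕ Wₕ²(1 − fₕ)sₕ²/nₕ with Wₕ = Nₕ/N, N = 44655.
D: Wₕ = 0.20864405; term = 0.20864405²·(1 − 0.14951165)·186/1393 = 0.0049435872.
C: Wₕ = 0.20936065; term = 0.20936065²·(1 − 0.15049738)·47.3/1407 = 0.0012517624.
E: Wₕ = 0.23193371; term = 0.23193371²·(1 − 0.06546297)·329/678 = 0.024394419.
A: Wₕ = 0.35006158; term = 0.35006158²·(1 − 0.22268424)·213/3481 = 0.0058285692.
Sum = 0.036418338.

0.0364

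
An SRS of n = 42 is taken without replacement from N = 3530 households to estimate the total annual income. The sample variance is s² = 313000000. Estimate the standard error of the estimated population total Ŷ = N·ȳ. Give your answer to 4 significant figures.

9.579 × 10^6

Var(Ŷ) = N²·Var(ȳ) = N²·(1 − n/N)·s²/n.
f = 42/3530 = 0.01189802; Var(ȳ) = 0.98810198·313000000/42 = 7.3637124 × 10^6.
Var(Ŷ) = 3530² · (7.3637124 × 10^6) = 9.1758484 × 10^13.
SE(Ŷ) = √(9.1758484 × 10^13) = 9.579 × 10^6.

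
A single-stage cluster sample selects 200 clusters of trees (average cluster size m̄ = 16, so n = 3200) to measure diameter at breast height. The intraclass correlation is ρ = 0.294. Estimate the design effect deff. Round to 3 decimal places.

5.410

deff = 1 + (16 − 1)·0.294 = 1 + 4.41 = 5.41.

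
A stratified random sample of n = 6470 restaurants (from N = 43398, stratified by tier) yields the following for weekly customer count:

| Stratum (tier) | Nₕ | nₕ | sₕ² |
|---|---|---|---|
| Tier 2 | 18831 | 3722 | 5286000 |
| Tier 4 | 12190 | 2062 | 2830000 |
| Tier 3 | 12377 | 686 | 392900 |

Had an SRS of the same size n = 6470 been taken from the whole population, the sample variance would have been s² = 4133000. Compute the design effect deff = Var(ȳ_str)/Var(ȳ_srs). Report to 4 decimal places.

0.6412

Var(ȳ_str) = Σ Wₕ²(1−fₕ)sₕ²/nₕ with Wₕ = Nₕ/43398:
  Tier 2: (18831/43398)²·(1−3722/18831)·5286000/3722 = 214.54602
  Tier 4: (12190/43398)²·(1−2062/12190)·2830000/2062 = 89.967519
  Tier 3: (12377/43398)²·(1−686/12377)·392900/686 = 44.003329
  → Var(ȳ_str) = 348.51687.
Var(ȳ_srs) = (1 − 6470/43398)·4133000/6470 = 543.55963.
deff = 348.51687 / 543.55963 = 0.6412.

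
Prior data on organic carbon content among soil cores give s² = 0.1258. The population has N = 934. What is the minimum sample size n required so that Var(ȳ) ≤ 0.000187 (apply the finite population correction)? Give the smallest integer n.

Without fpc, n₀ = s²/D = 0.1258/0.000187 = 672.7273.
With fpc, (1 − n/N)·s²/n ≤ D requires n ≥ n₀/(1 + n₀/N) = 672.7273/(1 + 672.7273/934) = 391.0603.
Rounding up, n = 392.

392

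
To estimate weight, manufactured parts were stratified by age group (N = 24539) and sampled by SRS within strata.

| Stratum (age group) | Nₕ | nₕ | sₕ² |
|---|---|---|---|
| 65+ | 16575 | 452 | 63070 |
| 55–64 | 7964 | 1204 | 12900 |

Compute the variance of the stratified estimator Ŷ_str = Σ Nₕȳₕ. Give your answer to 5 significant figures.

3.7866 × 10^10

Var(Ŷ_str) = Σₕ Nₕ²(1 − fₕ)sₕ²/nₕ.
65+: 16575²·(1 − 452/16575)·63070/452 = 3.7289262 × 10^10.
55–64: 7964²·(1 − 1204/7964)·12900/1204 = 5.7682114 × 10^8.
Sum = 3.7866083 × 10^10.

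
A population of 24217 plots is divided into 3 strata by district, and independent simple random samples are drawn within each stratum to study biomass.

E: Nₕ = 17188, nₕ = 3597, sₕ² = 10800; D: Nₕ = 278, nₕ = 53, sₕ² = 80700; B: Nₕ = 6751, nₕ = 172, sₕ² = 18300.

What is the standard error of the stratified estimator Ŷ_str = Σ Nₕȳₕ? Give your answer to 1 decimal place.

74311.3

Var(Ŷ_str) = Σₕ Nₕ²(1 − fₕ)sₕ²/nₕ.
E: 17188²·(1 − 3597/17188)·10800/3597 = 7.0139082 × 10^8.
D: 278²·(1 − 53/278)·80700/53 = 9.5241226 × 10^7.
B: 6751²·(1 − 172/6751)·18300/172 = 4.7255312 × 10^9.
Sum = 5.5221632 × 10^9.
SE = √(5.5221632 × 10^9) = 74311.3.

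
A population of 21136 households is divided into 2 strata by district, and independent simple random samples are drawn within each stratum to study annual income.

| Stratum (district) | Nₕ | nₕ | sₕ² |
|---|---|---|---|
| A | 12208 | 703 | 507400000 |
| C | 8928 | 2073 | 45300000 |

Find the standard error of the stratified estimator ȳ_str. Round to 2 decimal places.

Var(ȳ_str) = Σₕ Wₕ²(1 − fₕ)sₕ²/nₕ with Wₕ = Nₕ/N, N = 21136.
A: Wₕ = 0.57759273; term = 0.57759273²·(1 − 0.05758519)·507400000/703 = 226924.13.
C: Wₕ = 0.42240727; term = 0.42240727²·(1 − 0.23219086)·45300000/2073 = 2993.7459.
Sum = 229917.88.
SE = √(229917.88) = 479.50.

479.50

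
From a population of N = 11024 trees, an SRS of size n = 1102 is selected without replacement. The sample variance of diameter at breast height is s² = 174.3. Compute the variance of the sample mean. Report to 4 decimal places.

0.1424

Under SRS without replacement, Var(ȳ) = (1 − f)·s²/n with f = n/N = 1102/11024 = 0.09996372.
Var(ȳ) = (1 − 0.09996372)·174.3/1102 = 0.90003628·0.15816697 = 0.14235601.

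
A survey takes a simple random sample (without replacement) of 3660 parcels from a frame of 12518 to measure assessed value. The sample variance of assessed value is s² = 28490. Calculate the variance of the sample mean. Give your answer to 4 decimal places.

Under SRS without replacement, Var(ȳ) = (1 − f)·s²/n with f = n/N = 3660/12518 = 0.29237897.
Var(ȳ) = (1 − 0.29237897)·28490/3660 = 0.70762103·7.784153 = 5.5082303.

5.5082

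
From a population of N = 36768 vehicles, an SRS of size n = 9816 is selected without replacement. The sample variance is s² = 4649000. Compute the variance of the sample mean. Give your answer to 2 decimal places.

347.17

Under SRS without replacement, Var(ȳ) = (1 − f)·s²/n with f = n/N = 9816/36768 = 0.26697128.
Var(ȳ) = (1 − 0.26697128)·4649000/9816 = 0.73302872·473.61451 = 347.17304.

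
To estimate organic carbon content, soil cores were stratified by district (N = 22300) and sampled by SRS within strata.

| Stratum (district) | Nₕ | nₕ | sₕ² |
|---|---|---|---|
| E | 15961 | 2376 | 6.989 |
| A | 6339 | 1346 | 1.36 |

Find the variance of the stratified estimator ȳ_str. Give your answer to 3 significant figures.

Var(ȳ_str) = Σₕ Wₕ²(1 − fₕ)sₕ²/nₕ with Wₕ = Nₕ/N, N = 22300.
E: Wₕ = 0.71573991; term = 0.71573991²·(1 − 0.14886285)·6.989/2376 = 0.0012825627.
A: Wₕ = 0.28426009; term = 0.28426009²·(1 − 0.21233633)·1.36/1346 = 6.4308213 × 10^-5.
Sum = 0.0013468709.

0.00135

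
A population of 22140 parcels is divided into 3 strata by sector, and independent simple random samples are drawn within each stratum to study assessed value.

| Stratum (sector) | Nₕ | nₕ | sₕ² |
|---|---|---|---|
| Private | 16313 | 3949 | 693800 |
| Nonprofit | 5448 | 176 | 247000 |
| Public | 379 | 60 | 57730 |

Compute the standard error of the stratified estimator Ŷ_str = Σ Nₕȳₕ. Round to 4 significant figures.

275400

Var(Ŷ_str) = Σₕ Nₕ²(1 − fₕ)sₕ²/nₕ.
Private: 16313²·(1 − 3949/16313)·693800/3949 = 3.5435617 × 10^10.
Nonprofit: 5448²·(1 − 176/5448)·247000/176 = 4.0308514 × 10^10.
Public: 379²·(1 − 60/379)·57730/60 = 1.1632691 × 10^8.
Sum = 7.5860458 × 10^10.
SE = √(7.5860458 × 10^10) = 275400.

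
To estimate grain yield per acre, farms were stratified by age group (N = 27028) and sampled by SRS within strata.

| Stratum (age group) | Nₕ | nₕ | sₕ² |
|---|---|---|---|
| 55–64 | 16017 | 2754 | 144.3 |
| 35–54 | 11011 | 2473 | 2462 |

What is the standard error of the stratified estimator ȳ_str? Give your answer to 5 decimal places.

0.37863

Var(ȳ_str) = Σₕ Wₕ²(1 − fₕ)sₕ²/nₕ with Wₕ = Nₕ/N, N = 27028.
55–64: Wₕ = 0.59260767; term = 0.59260767²·(1 − 0.17194231)·144.3/2754 = 0.015236932.
35–54: Wₕ = 0.40739233; term = 0.40739233²·(1 − 0.22459359)·2462/2473 = 0.12812062.
Sum = 0.14335755.
SE = √(0.14335755) = 0.37863.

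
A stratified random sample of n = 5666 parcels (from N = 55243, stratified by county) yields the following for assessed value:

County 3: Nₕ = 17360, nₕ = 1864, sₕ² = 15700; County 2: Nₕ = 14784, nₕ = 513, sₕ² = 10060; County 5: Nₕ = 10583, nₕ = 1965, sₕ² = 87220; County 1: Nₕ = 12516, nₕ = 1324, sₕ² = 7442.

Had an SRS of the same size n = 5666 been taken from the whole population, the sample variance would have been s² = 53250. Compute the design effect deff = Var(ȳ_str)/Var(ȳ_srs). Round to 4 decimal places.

Var(ȳ_str) = Σ Wₕ²(1−fₕ)sₕ²/nₕ with Wₕ = Nₕ/55243:
  County 3: (17360/55243)²·(1−1864/17360)·15700/1864 = 0.74245231
  County 2: (14784/55243)²·(1−513/14784)·10060/513 = 1.3557277
  County 5: (10583/55243)²·(1−1965/10583)·87220/1965 = 1.3265215
  County 1: (12516/55243)²·(1−1324/12516)·7442/1324 = 0.25800043
  → Var(ȳ_str) = 3.6827019.
Var(ȳ_srs) = (1 − 5666/55243)·53250/5666 = 8.4342415.
deff = 3.6827019 / 8.4342415 = 0.4366.

0.4366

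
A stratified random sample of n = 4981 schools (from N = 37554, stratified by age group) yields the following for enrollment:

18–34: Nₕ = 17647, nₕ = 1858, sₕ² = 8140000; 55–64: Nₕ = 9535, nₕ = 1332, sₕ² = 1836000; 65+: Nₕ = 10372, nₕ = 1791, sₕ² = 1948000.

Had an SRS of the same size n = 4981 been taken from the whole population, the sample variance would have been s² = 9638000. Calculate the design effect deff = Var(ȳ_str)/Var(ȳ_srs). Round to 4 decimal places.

0.6022

Var(ȳ_str) = Σ Wₕ²(1−fₕ)sₕ²/nₕ with Wₕ = Nₕ/37554:
  18–34: (17647/37554)²·(1−1858/17647)·8140000/1858 = 865.54928
  55–64: (9535/37554)²·(1−1332/9535)·1836000/1332 = 76.445065
  65+: (10372/37554)²·(1−1791/10372)·1948000/1791 = 68.640648
  → Var(ȳ_str) = 1010.635.
Var(ȳ_srs) = (1 − 4981/37554)·9638000/4981 = 1678.3091.
deff = 1010.635 / 1678.3091 = 0.6022.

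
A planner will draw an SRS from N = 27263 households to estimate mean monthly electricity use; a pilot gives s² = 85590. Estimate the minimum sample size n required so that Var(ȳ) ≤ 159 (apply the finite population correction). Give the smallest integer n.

Without fpc, n₀ = s²/D = 85590/159 = 538.3019.
With fpc, (1 − n/N)·s²/n ≤ D requires n ≥ n₀/(1 + n₀/N) = 538.3019/(1 + 538.3019/27263) = 527.8790.
Rounding up, n = 528.

528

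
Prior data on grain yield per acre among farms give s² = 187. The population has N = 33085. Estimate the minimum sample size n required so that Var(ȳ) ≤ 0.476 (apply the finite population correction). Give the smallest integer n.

Without fpc, n₀ = s²/D = 187/0.476 = 392.8571.
With fpc, (1 − n/N)·s²/n ≤ D requires n ≥ n₀/(1 + n₀/N) = 392.8571/(1 + 392.8571/33085) = 388.2470.
Rounding up, n = 389.

389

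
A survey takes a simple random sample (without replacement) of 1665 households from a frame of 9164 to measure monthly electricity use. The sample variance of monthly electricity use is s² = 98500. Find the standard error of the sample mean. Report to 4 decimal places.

Under SRS without replacement, Var(ȳ) = (1 − f)·s²/n with f = n/N = 1665/9164 = 0.18168922.
Var(ȳ) = (1 − 0.18168922)·98500/1665 = 0.81831078·59.159159 = 48.410578.
SE(ȳ) = √(48.410578) = 6.9578.

6.9578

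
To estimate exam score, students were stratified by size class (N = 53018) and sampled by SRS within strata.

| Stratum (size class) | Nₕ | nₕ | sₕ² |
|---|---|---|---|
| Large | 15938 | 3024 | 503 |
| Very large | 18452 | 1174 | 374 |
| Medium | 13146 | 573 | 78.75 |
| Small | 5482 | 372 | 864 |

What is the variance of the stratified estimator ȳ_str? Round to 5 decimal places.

Var(ȳ_str) = Σₕ Wₕ²(1 − fₕ)sₕ²/nₕ with Wₕ = Nₕ/N, N = 53018.
Large: Wₕ = 0.30061489; term = 0.30061489²·(1 − 0.18973522)·503/3024 = 0.012179631.
Very large: Wₕ = 0.34803274; term = 0.34803274²·(1 − 0.06362454)·374/1174 = 0.036132145.
Medium: Wₕ = 0.24795353; term = 0.24795353²·(1 − 0.04358740)·78.75/573 = 0.0080813107.
Small: Wₕ = 0.10339885; term = 0.10339885²·(1 − 0.06785845)·864/372 = 0.023146432.
Sum = 0.079539519.

0.07954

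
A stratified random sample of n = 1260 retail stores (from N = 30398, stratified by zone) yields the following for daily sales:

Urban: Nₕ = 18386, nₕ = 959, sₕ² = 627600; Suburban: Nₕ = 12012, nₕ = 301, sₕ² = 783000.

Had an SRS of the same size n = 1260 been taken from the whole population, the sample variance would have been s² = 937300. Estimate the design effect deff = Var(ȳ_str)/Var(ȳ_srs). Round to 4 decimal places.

0.8736

Var(ȳ_str) = Σ Wₕ²(1−fₕ)sₕ²/nₕ with Wₕ = Nₕ/30398:
  Urban: (18386/30398)²·(1−959/18386)·627600/959 = 226.92597
  Suburban: (12012/30398)²·(1−301/12012)·783000/301 = 396.01766
  → Var(ȳ_str) = 622.94363.
Var(ȳ_srs) = (1 − 1260/30398)·937300/1260 = 713.05462.
deff = 622.94363 / 713.05462 = 0.8736.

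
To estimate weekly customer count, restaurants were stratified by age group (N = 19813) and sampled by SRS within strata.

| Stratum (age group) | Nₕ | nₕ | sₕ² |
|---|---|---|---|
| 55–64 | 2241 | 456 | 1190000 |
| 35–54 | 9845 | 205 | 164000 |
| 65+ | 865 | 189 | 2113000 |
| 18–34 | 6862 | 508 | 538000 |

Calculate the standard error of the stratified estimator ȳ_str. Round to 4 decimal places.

18.8225

Var(ȳ_str) = Σₕ Wₕ²(1 − fₕ)sₕ²/nₕ with Wₕ = Nₕ/N, N = 19813.
55–64: Wₕ = 0.11310756; term = 0.11310756²·(1 − 0.20348059)·1190000/456 = 26.592656.
35–54: Wₕ = 0.49689598; term = 0.49689598²·(1 − 0.02082275)·164000/205 = 193.41149.
65+: Wₕ = 0.04365820; term = 0.04365820²·(1 − 0.21849711)·2113000/189 = 16.653289.
18–34: Wₕ = 0.34633826; term = 0.34633826²·(1 − 0.07403089)·538000/508 = 117.62943.
Sum = 354.28687.
SE = √(354.28687) = 18.8225.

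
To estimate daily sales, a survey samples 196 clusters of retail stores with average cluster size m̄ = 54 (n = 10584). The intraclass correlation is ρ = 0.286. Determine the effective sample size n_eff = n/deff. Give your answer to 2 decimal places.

655.03

deff = 1 + (54 − 1)·0.286 = 1 + 15.158 = 16.158.
n_eff = 10584 / 16.158 = 655.03.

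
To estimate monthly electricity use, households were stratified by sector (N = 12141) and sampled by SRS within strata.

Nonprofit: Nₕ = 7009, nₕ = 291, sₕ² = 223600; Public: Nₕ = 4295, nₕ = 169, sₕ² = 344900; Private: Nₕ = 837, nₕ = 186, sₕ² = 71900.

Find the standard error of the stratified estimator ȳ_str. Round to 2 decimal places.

Var(ȳ_str) = Σₕ Wₕ²(1 − fₕ)sₕ²/nₕ with Wₕ = Nₕ/N, N = 12141.
Nonprofit: Wₕ = 0.57730006; term = 0.57730006²·(1 − 0.04151805)·223600/291 = 245.45165.
Public: Wₕ = 0.35375999; term = 0.35375999²·(1 − 0.03934808)·344900/169 = 245.3522.
Private: Wₕ = 0.06893996; term = 0.06893996²·(1 − 0.22222222)·71900/186 = 1.4289383.
Sum = 492.23279.
SE = √(492.23279) = 22.19.

22.19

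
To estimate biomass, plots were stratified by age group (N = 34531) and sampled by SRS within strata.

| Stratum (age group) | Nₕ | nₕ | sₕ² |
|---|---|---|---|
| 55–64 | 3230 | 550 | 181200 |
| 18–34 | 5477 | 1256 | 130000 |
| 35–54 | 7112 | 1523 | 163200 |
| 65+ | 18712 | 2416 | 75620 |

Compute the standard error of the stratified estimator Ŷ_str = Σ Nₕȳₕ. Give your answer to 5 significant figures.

138020

Var(Ŷ_str) = Σₕ Nₕ²(1 − fₕ)sₕ²/nₕ.
55–64: 3230²·(1 − 550/3230)·181200/550 = 2.8518903 × 10^9.
18–34: 5477²·(1 − 1256/5477)·130000/1256 = 2.3928298 × 10^9.
35–54: 7112²·(1 − 1523/7112)·163200/1523 = 4.2593773 × 10^9.
65+: 18712²·(1 − 2416/18712)·75620/2416 = 9.5442316 × 10^9.
Sum = 1.9048329 × 10^10.
SE = √(1.9048329 × 10^10) = 138020.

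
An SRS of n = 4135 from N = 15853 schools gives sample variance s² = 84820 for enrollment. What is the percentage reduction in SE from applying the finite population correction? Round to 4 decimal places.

14.0252

f = n/N = 4135/15853 = 0.26083391.
SE_no-fpc = √(s²/n) = 4.5290944; SE_fpc = √((1−f)s²/n) = 3.8938785.
Ratio = √(1−f) = 0.85974769. Reduction = 100·(1 − 0.85974769) = 14.0252%.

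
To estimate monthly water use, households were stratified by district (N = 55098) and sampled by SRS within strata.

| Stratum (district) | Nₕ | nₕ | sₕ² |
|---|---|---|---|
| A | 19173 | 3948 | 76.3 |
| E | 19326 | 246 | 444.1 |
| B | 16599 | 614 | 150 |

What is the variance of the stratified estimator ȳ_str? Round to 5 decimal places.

0.24249

Var(ȳ_str) = Σₕ Wₕ²(1 − fₕ)sₕ²/nₕ with Wₕ = Nₕ/N, N = 55098.
A: Wₕ = 0.34797996; term = 0.34797996²·(1 − 0.20591457)·76.3/3948 = 0.0018583311.
E: Wₕ = 0.35075683; term = 0.35075683²·(1 − 0.01272897)·444.1/246 = 0.21927764.
B: Wₕ = 0.30126320; term = 0.30126320²·(1 − 0.03699018)·150/614 = 0.021352355.
Sum = 0.24248833.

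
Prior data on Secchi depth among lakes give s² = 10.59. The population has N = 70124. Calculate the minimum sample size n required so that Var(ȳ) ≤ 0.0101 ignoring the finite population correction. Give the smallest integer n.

1049

Without fpc, n₀ = s²/D = 10.59/0.0101 = 1048.5149.
Rounding up, n = 1049.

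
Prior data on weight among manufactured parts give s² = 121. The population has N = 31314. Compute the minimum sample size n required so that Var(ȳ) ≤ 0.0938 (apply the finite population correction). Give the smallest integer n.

1239

Without fpc, n₀ = s²/D = 121/0.0938 = 1289.9787.
With fpc, (1 − n/N)·s²/n ≤ D requires n ≥ n₀/(1 + n₀/N) = 1289.9787/(1 + 1289.9787/31314) = 1238.9406.
Rounding up, n = 1239.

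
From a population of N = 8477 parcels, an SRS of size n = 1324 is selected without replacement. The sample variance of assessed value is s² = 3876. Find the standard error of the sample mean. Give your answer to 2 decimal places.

1.57

Under SRS without replacement, Var(ȳ) = (1 − f)·s²/n with f = n/N = 1324/8477 = 0.15618733.
Var(ȳ) = (1 − 0.15618733)·3876/1324 = 0.84381267·2.9274924 = 2.4702552.
SE(ȳ) = √(2.4702552) = 1.57.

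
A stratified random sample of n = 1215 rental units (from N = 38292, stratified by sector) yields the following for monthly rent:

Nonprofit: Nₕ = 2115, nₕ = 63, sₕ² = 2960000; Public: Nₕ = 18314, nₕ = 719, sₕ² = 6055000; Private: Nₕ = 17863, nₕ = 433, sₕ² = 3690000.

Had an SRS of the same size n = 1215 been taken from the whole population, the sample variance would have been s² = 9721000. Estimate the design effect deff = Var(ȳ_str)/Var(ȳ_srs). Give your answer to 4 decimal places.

0.4904

Var(ȳ_str) = Σ Wₕ²(1−fₕ)sₕ²/nₕ with Wₕ = Nₕ/38292:
  Nonprofit: (2115/38292)²·(1−63/2115)·2960000/63 = 139.06658
  Public: (18314/38292)²·(1−719/18314)·6055000/719 = 1850.7239
  Private: (17863/38292)²·(1−433/17863)·3690000/433 = 1809.5649
  → Var(ȳ_str) = 3799.3554.
Var(ȳ_srs) = (1 − 1215/38292)·9721000/1215 = 7746.958.
deff = 3799.3554 / 7746.958 = 0.4904.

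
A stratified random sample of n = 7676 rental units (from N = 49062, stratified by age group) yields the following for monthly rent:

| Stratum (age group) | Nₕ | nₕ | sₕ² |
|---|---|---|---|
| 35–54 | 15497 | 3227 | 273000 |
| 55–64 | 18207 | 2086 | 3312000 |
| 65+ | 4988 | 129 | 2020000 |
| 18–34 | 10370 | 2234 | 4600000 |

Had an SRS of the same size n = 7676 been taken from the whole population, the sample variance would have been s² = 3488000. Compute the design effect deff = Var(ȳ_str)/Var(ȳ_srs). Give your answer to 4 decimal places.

1.1221

Var(ȳ_str) = Σ Wₕ²(1−fₕ)sₕ²/nₕ with Wₕ = Nₕ/49062:
  35–54: (15497/49062)²·(1−3227/15497)·273000/3227 = 6.6829064
  55–64: (18207/49062)²·(1−2086/18207)·3312000/2086 = 193.6047
  65+: (4988/49062)²·(1−129/4988)·2020000/129 = 157.66834
  18–34: (10370/49062)²·(1−2234/10370)·4600000/2234 = 72.172851
  → Var(ȳ_str) = 430.1288.
Var(ȳ_srs) = (1 − 7676/49062)·3488000/7676 = 383.30962.
deff = 430.1288 / 383.30962 = 1.1221.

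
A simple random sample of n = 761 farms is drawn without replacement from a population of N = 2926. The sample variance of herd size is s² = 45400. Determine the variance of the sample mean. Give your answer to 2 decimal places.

Under SRS without replacement, Var(ȳ) = (1 − f)·s²/n with f = n/N = 761/2926 = 0.26008202.
Var(ȳ) = (1 − 0.26008202)·45400/761 = 0.73991798·59.658344 = 44.142281.

44.14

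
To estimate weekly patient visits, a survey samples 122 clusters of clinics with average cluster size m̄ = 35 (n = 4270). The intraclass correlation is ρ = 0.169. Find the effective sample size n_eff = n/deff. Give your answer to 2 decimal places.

632.97

deff = 1 + (35 − 1)·0.169 = 1 + 5.746 = 6.746.
n_eff = 4270 / 6.746 = 632.97.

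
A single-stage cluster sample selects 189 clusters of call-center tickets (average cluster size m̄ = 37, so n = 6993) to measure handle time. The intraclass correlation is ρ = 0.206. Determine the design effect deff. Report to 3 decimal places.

8.416

deff = 1 + (37 − 1)·0.206 = 1 + 7.416 = 8.416.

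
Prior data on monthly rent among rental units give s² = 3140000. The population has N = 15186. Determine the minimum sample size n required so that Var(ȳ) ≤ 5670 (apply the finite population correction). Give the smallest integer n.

Without fpc, n₀ = s²/D = 3140000/5670 = 553.7919.
With fpc, (1 − n/N)·s²/n ≤ D requires n ≥ n₀/(1 + n₀/N) = 553.7919/(1 + 553.7919/15186) = 534.3072.
Rounding up, n = 535.

535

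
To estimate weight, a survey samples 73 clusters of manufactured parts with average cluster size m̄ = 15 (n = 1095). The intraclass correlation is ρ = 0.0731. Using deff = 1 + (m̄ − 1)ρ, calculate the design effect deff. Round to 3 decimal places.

2.023

deff = 1 + (15 − 1)·0.0731 = 1 + 1.0234 = 2.0234.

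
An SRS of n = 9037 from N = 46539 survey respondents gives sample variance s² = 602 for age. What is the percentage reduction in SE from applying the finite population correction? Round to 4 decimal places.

10.2326

f = n/N = 9037/46539 = 0.19418122.
SE_no-fpc = √(s²/n) = 0.25809887; SE_fpc = √((1−f)s²/n) = 0.23168867.
Ratio = √(1−f) = 0.89767409. Reduction = 100·(1 − 0.89767409) = 10.2326%.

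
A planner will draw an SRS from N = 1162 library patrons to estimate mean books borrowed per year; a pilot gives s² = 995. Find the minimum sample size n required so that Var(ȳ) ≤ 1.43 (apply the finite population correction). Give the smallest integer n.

436

Without fpc, n₀ = s²/D = 995/1.43 = 695.8042.
With fpc, (1 − n/N)·s²/n ≤ D requires n ≥ n₀/(1 + n₀/N) = 695.8042/(1 + 695.8042/1162) = 435.2044.
Rounding up, n = 436.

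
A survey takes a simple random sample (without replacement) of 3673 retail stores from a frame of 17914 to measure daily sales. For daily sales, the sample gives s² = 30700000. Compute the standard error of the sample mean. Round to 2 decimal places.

81.51

Under SRS without replacement, Var(ȳ) = (1 − f)·s²/n with f = n/N = 3673/17914 = 0.20503517.
Var(ȳ) = (1 − 0.20503517)·30700000/3673 = 0.79496483·8358.2902 = 6644.5468.
SE(ȳ) = √(6644.5468) = 81.51.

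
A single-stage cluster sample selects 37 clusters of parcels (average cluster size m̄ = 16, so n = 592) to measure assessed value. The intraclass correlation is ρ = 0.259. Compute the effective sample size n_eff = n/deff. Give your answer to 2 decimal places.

121.19

deff = 1 + (16 − 1)·0.259 = 1 + 3.885 = 4.885.
n_eff = 592 / 4.885 = 121.19.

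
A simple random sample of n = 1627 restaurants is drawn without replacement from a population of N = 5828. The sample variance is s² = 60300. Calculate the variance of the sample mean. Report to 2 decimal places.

Under SRS without replacement, Var(ȳ) = (1 − f)·s²/n with f = n/N = 1627/5828 = 0.27916953.
Var(ȳ) = (1 − 0.27916953)·60300/1627 = 0.72083047·37.062077 = 26.715475.

26.72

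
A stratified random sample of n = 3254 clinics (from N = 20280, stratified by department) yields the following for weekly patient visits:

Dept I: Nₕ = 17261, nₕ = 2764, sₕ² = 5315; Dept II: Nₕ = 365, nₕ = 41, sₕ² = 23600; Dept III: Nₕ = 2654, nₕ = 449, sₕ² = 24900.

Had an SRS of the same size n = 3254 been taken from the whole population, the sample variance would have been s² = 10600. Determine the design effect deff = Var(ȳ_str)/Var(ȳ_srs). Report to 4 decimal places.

Var(ȳ_str) = Σ Wₕ²(1−fₕ)sₕ²/nₕ with Wₕ = Nₕ/20280:
  Dept I: (17261/20280)²·(1−2764/17261)·5315/2764 = 1.1699665
  Dept II: (365/20280)²·(1−41/365)·23600/41 = 0.16551224
  Dept III: (2654/20280)²·(1−449/2654)·24900/449 = 0.78909014
  → Var(ȳ_str) = 2.1245689.
Var(ȳ_srs) = (1 − 3254/20280)·10600/3254 = 2.7348467.
deff = 2.1245689 / 2.7348467 = 0.7769.

0.7769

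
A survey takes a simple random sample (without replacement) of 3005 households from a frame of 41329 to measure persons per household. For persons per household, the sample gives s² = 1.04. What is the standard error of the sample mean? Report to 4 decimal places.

0.0179

Under SRS without replacement, Var(ȳ) = (1 − f)·s²/n with f = n/N = 3005/41329 = 0.07270924.
Var(ȳ) = (1 − 0.07270924)·1.04/3005 = 0.92729076·3.4608985 × 10^-4 = 3.2092592 × 10^-4.
SE(ȳ) = √(3.2092592 × 10^-4) = 0.0179.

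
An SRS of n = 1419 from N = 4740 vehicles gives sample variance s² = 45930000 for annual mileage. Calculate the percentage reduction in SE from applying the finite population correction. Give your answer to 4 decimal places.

16.2962

f = n/N = 1419/4740 = 0.29936709.
SE_no-fpc = √(s²/n) = 179.91071; SE_fpc = √((1−f)s²/n) = 150.59214.
Ratio = √(1−f) = 0.83703818. Reduction = 100·(1 − 0.83703818) = 16.2962%.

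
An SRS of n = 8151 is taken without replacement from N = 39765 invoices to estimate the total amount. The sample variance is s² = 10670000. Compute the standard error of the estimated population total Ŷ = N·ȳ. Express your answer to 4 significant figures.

Var(Ŷ) = N²·Var(ȳ) = N²·(1 − n/N)·s²/n.
f = 8151/39765 = 0.20497925; Var(ȳ) = 0.79502075·10670000/8151 = 1040.7154.
Var(Ŷ) = 39765² · 1040.7154 = 1.6456367 × 10^12.
SE(Ŷ) = √(1.6456367 × 10^12) = 1.283 × 10^6.

1.283 × 10^6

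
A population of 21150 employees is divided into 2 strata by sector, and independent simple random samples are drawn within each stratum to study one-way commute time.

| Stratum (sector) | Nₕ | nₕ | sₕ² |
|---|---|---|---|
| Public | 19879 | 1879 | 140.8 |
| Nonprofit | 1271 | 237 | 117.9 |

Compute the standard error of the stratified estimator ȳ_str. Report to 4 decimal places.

0.2478

Var(ȳ_str) = Σₕ Wₕ²(1 − fₕ)sₕ²/nₕ with Wₕ = Nₕ/N, N = 21150.
Public: Wₕ = 0.93990544; term = 0.93990544²·(1 − 0.09452186)·140.8/1879 = 0.05994075.
Nonprofit: Wₕ = 0.06009456; term = 0.06009456²·(1 − 0.18646735)·117.9/237 = 0.0014615403.
Sum = 0.06140229.
SE = √(0.06140229) = 0.2478.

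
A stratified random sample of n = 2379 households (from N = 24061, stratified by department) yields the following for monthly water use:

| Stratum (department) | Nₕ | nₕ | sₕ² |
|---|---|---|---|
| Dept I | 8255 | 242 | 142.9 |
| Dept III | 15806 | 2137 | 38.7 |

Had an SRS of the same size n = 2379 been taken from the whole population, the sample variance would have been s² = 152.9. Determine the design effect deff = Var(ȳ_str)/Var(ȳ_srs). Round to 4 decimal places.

1.2816

Var(ȳ_str) = Σ Wₕ²(1−fₕ)sₕ²/nₕ with Wₕ = Nₕ/24061:
  Dept I: (8255/24061)²·(1−242/8255)·142.9/242 = 0.067468606
  Dept III: (15806/24061)²·(1−2137/15806)·38.7/2137 = 0.0067583055
  → Var(ȳ_str) = 0.074226912.
Var(ȳ_srs) = (1 − 2379/24061)·152.9/2379 = 0.05791602.
deff = 0.074226912 / 0.05791602 = 1.2816.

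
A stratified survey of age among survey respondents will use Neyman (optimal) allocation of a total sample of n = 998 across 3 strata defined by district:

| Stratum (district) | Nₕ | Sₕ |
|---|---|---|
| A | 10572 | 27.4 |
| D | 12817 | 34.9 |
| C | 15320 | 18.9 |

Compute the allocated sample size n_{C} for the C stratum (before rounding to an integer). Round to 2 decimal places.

281.50

Neyman allocation: nₕ = n·NₕSₕ / Σⱼ NⱼSⱼ.
Σ NⱼSⱼ = 10572·27.4 + 12817·34.9 + 15320·18.9 = 1.0265341 × 10^6.
n_{C} = 998·15320·18.9 / (1.0265341 × 10^6) = 281.50.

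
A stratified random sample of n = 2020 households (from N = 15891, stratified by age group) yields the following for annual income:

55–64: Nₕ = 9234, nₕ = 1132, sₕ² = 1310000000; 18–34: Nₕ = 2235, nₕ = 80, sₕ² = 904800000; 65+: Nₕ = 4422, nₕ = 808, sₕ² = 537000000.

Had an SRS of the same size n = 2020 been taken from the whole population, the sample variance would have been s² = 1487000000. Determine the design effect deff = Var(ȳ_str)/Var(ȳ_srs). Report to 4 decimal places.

Var(ȳ_str) = Σ Wₕ²(1−fₕ)sₕ²/nₕ with Wₕ = Nₕ/15891:
  55–64: (9234/15891)²·(1−1132/9234)·1310000000/1132 = 342850.29
  18–34: (2235/15891)²·(1−80/2235)·904800000/80 = 215717.29
  65+: (4422/15891)²·(1−808/4422)·537000000/808 = 42059.815
  → Var(ȳ_str) = 600627.4.
Var(ȳ_srs) = (1 − 2020/15891)·1487000000/2020 = 642563.63.
deff = 600627.4 / 642563.63 = 0.9347.

0.9347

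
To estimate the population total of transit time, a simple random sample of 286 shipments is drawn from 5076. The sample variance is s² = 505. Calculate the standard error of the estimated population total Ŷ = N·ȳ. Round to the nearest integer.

6552

Var(Ŷ) = N²·Var(ȳ) = N²·(1 − n/N)·s²/n.
f = 286/5076 = 0.05634358; Var(ȳ) = 0.94365642·505/286 = 1.6662465.
Var(Ŷ) = 5076² · 1.6662465 = 4.2932134 × 10^7.
SE(Ŷ) = √(4.2932134 × 10^7) = 6552.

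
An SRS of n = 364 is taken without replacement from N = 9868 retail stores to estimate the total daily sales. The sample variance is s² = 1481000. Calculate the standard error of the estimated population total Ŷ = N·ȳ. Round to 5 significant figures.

617720

Var(Ŷ) = N²·Var(ȳ) = N²·(1 − n/N)·s²/n.
f = 364/9868 = 0.03688691; Var(ȳ) = 0.96311309·1481000/364 = 3918.6002.
Var(Ŷ) = 9868² · 3918.6002 = 3.8158319 × 10^11.
SE(Ŷ) = √(3.8158319 × 10^11) = 617720.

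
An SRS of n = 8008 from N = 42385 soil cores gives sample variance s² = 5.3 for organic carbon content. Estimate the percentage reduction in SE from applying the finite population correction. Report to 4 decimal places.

f = n/N = 8008/42385 = 0.18893476.
SE_no-fpc = √(s²/n) = 0.025726215; SE_fpc = √((1−f)s²/n) = 0.023168814.
Ratio = √(1−f) = 0.90059160. Reduction = 100·(1 − 0.90059160) = 9.9408%.

9.9408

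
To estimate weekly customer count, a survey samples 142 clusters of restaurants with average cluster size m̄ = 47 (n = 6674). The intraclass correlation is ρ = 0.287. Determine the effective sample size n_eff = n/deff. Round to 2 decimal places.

469.93

deff = 1 + (47 − 1)·0.287 = 1 + 13.202 = 14.202.
n_eff = 6674 / 14.202 = 469.93.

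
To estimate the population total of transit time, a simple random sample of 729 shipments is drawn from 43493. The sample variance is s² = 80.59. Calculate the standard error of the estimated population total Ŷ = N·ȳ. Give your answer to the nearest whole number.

14339

Var(Ŷ) = N²·Var(ȳ) = N²·(1 − n/N)·s²/n.
f = 729/43493 = 0.01676132; Var(ȳ) = 0.98323868·80.59/729 = 0.10869575.
Var(Ŷ) = 43493² · 0.10869575 = 2.0561334 × 10^8.
SE(Ŷ) = √(2.0561334 × 10^8) = 14339.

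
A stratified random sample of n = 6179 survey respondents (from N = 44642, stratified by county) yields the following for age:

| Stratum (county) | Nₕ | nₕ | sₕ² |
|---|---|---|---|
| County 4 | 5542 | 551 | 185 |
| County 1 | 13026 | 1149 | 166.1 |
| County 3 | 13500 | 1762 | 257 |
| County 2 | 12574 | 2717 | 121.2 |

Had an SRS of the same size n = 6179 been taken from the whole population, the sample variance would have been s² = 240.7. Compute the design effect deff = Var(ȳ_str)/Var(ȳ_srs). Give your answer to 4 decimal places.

Var(ȳ_str) = Σ Wₕ²(1−fₕ)sₕ²/nₕ with Wₕ = Nₕ/44642:
  County 4: (5542/44642)²·(1−551/5542)·185/551 = 0.0046600109
  County 1: (13026/44642)²·(1−1149/13026)·166.1/1149 = 0.011222255
  County 3: (13500/44642)²·(1−1762/13500)·257/1762 = 0.011597591
  County 2: (12574/44642)²·(1−2717/12574)·121.2/2717 = 0.0027742392
  → Var(ȳ_str) = 0.030254096.
Var(ȳ_srs) = (1 − 6179/44642)·240.7/6179 = 0.03356274.
deff = 0.030254096 / 0.03356274 = 0.9014.

0.9014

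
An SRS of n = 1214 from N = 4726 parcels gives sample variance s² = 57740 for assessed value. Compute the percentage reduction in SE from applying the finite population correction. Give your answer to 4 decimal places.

f = n/N = 1214/4726 = 0.25687685.
SE_no-fpc = √(s²/n) = 6.8965049; SE_fpc = √((1−f)s²/n) = 5.9451038.
Ratio = √(1−f) = 0.86204591. Reduction = 100·(1 − 0.86204591) = 13.7954%.

13.7954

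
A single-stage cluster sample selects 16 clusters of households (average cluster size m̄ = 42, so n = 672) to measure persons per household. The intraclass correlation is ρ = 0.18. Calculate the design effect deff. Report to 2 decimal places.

deff = 1 + (42 − 1)·0.18 = 1 + 7.38 = 8.38.

8.38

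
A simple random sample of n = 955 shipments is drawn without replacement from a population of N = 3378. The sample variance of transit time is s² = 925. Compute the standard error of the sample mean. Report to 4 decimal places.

0.8335

Under SRS without replacement, Var(ȳ) = (1 − f)·s²/n with f = n/N = 955/3378 = 0.28271166.
Var(ȳ) = (1 − 0.28271166)·925/955 = 0.71728834·0.96858639 = 0.69475572.
SE(ȳ) = √(0.69475572) = 0.8335.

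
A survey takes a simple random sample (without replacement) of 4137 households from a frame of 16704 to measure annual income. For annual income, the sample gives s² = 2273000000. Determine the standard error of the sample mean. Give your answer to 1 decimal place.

Under SRS without replacement, Var(ȳ) = (1 − f)·s²/n with f = n/N = 4137/16704 = 0.24766523.
Var(ȳ) = (1 − 0.24766523)·2273000000/4137 = 0.75233477·549431.96 = 413356.76.
SE(ȳ) = √(413356.76) = 642.9.

642.9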